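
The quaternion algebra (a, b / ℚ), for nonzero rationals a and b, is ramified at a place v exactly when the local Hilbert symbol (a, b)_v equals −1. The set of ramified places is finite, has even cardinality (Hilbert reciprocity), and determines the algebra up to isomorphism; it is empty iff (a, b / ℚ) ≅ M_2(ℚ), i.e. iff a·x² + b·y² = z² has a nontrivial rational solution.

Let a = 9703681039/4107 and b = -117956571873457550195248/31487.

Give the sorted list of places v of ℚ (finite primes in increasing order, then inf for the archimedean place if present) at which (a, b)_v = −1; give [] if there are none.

[11, 13, 17, 23]

(a, b) ≡ (596037, -4301) mod (ℚ^×)²; places V = {2, 3, 11, 13, 17, 23, 29, 31, 37, ∞}.
(a,b)_29: α=1, u≡10; β=2, v≡4 (mod 29); (10|29)=-1, (4|29)=+1; sign (−1)^0·-1^2·+1^1 = +1.
(a,b)_37: α=-2, u≡21; β=-2, v≡27 (mod 37); (21|37)=+1, (27|37)=+1; sign (−1)^0·+1^-2·+1^-2 = +1.
(a,b)_17: α=3, u≡6; β=5, v≡16 (mod 17); (6|17)=-1, (16|17)=+1; sign (−1)^0·-1^5·+1^3 = -1.
(a,b)_13: α=3, u≡2; β=6, v≡11 (mod 13); (2|13)=-1, (11|13)=-1; sign (−1)^0·-1^6·-1^3 = -1.
(a,b)_11: α=0, u≡2; β=3, v≡4 (mod 11); (2|11)=-1, (4|11)=+1; sign (−1)^0·-1^3·+1^0 = -1.
(a,b)_∞: sgn(596037)=+, sgn(-4301)=−, so +1.
(a,b)_31: α=1, u≡8; β=2, v≡8 (mod 31); (8|31)=+1, (8|31)=+1; sign (−1)^0·+1^2·+1^1 = +1.
(a,b)_2: α=0, β=4; u≡5, v≡3 (mod 8); ε(u)ε(v)=0·1, αω(v)=0·1, βω(u)=4·1; sum ≡ 0  ⇒  +1.
(a,b)_23: α=0, u≡17; β=-1, v≡15 (mod 23); (17|23)=-1, (15|23)=-1; sign (−1)^0·-1^-1·-1^0 = -1.
(a,b)_3: α=-1, u≡1; β=0, v≡1 (mod 3); (1|3)=+1, (1|3)=+1; sign (−1)^0·+1^0·+1^-1 = +1.
(596037, -4301 / ℚ) ramifies at {11, 13, 17, 23}: a division algebra.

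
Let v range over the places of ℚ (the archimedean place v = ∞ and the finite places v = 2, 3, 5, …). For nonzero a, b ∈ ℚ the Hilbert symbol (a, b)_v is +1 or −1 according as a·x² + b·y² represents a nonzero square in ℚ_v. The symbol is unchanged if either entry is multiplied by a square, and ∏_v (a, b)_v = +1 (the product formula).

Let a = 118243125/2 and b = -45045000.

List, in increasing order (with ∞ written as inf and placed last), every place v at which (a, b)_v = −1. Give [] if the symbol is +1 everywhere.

[2, 3, 11, 13]

Mod squares: a ≡ 858, b ≡ -2002. Check v ∈ {∞, 2, 3, 5, 7, 11, 13}.
v=∞: 858 > 0 and -2002 < 0  ⇒  (a,b)_∞ = +1.
v=11: a=11^1·(≡5), b=11^1·(≡3) mod 11; (5|11)=+1, (3|11)=+1; (−1)^{1·1·5}·(+1)^1·(+1)^1 = -1.
v=7: a=7^2·(≡4), b=7^1·(≡2) mod 7; (4|7)=+1, (2|7)=+1; (−1)^{2·1·3}·(+1)^1·(+1)^2 = +1.
v=3: a=3^3·(≡1), b=3^2·(≡2) mod 3; (1|3)=+1, (2|3)=-1; (−1)^{3·2·1}·(+1)^2·(-1)^3 = -1.
v=13: a=13^1·(≡3), b=13^1·(≡7) mod 13; (3|13)=+1, (7|13)=-1; (−1)^{1·1·6}·(+1)^1·(-1)^1 = -1.
v=5: a=5^4·(≡2), b=5^4·(≡3) mod 5; (2|5)=-1, (3|5)=-1; (−1)^{4·4·2}·(-1)^4·(-1)^4 = +1.
v=2: v_2(a)=-1, v_2(b)=3; units ≡ 5, 7 (mod 8); ε·ε+αω+βω = 0·1+-1·0+3·1 ≡ 1  ⇒  (a,b)_2 = -1.
Ram(858, -2002) = {2, 3, 11, 13}; no ℚ_2-point on the conic.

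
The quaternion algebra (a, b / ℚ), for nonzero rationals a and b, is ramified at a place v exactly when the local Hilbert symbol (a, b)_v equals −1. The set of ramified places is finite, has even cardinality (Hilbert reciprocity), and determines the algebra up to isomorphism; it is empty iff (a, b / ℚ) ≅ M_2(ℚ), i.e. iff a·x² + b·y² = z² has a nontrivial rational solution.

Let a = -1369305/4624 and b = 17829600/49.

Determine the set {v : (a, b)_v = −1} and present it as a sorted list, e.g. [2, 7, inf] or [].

Mod squares: a ≡ -345, b ≡ 44574. Check v ∈ {∞, 2, 3, 5, 7, 17, 19, 23}.
v=3: a=3^5·(≡2), b=3^1·(≡2) mod 3; (2|3)=-1, (2|3)=-1; (−1)^{5·1·1}·(-1)^1·(-1)^5 = -1.
v=17: a=17^-2·(≡6), b=17^1·(≡16) mod 17; (6|17)=-1, (16|17)=+1; (−1)^{-2·1·8}·(-1)^1·(+1)^-2 = -1.
v=23: a=23^1·(≡12), b=23^1·(≡18) mod 23; (12|23)=+1, (18|23)=+1; (−1)^{1·1·11}·(+1)^1·(+1)^1 = -1.
v=5: a=5^1·(≡1), b=5^2·(≡1) mod 5; (1|5)=+1, (1|5)=+1; (−1)^{1·2·2}·(+1)^2·(+1)^1 = +1.
v=7: a=7^2·(≡5), b=7^-2·(≡5) mod 7; (5|7)=-1, (5|7)=-1; (−1)^{2·-2·3}·(-1)^-2·(-1)^2 = +1.
v=19: a=19^0·(≡9), b=19^1·(≡6) mod 19; (9|19)=+1, (6|19)=+1; (−1)^{0·1·9}·(+1)^1·(+1)^0 = +1.
v=∞: -345 < 0 and 44574 > 0  ⇒  (a,b)_∞ = +1.
v=2: v_2(a)=-4, v_2(b)=5; units ≡ 7, 7 (mod 8); ε·ε+αω+βω = 1·1+-4·0+5·0 ≡ 1  ⇒  (a,b)_2 = -1.
(-345, 44574 / ℚ) ramifies at {2, 3, 17, 23}: a division algebra.

[2, 3, 17, 23]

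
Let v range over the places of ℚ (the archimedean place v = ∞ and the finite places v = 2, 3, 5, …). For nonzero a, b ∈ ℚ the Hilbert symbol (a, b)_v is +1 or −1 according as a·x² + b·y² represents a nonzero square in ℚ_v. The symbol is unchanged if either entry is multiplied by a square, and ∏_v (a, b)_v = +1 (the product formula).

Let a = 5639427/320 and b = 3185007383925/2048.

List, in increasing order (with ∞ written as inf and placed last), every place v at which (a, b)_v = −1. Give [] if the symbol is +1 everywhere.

(a, b) ≡ (3133015, 20026) mod (ℚ^×)²; places V = {2, 3, 5, 17, 19, 29, 31, 41, ∞}.
(a,b)_5: α=-1, u≡3; β=2, v≡4 (mod 5); (3|5)=-1, (4|5)=+1; sign (−1)^0·-1^2·+1^-1 = +1.
(a,b)_41: α=1, u≡1; β=2, v≡37 (mod 41); (1|41)=+1, (37|41)=+1; sign (−1)^0·+1^2·+1^1 = +1.
(a,b)_29: α=1, u≡18; β=2, v≡16 (mod 29); (18|29)=-1, (16|29)=+1; sign (−1)^0·-1^2·+1^1 = +1.
(a,b)_∞: sgn(3133015)=+, sgn(20026)=+, so +1.
(a,b)_17: α=1, u≡8; β=1, v≡14 (mod 17); (8|17)=+1, (14|17)=-1; sign (−1)^0·+1^1·-1^1 = -1.
(a,b)_3: α=2, u≡1; β=2, v≡1 (mod 3); (1|3)=+1, (1|3)=+1; sign (−1)^0·+1^2·+1^2 = +1.
(a,b)_19: α=0, u≡13; β=1, v≡7 (mod 19); (13|19)=-1, (7|19)=+1; sign (−1)^0·-1^1·+1^0 = -1.
(a,b)_31: α=1, u≡4; β=1, v≡30 (mod 31); (4|31)=+1, (30|31)=-1; sign (−1)^1·+1^1·-1^1 = +1.
(a,b)_2: α=-6, β=-11; u≡7, v≡5 (mod 8); ε(u)ε(v)=1·0, αω(v)=-6·1, βω(u)=-11·0; sum ≡ 0  ⇒  +1.
Ram(3133015, 20026) = {17, 19}; no ℚ_17-point on the conic.

[17, 19]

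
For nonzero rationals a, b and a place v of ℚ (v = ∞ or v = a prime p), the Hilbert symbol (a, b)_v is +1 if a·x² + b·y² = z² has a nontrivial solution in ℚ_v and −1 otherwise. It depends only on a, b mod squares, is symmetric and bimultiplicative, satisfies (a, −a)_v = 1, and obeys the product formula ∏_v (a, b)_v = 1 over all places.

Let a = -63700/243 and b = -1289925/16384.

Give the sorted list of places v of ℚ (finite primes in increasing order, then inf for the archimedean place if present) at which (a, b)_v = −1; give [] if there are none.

(a, b) ≡ (-39, -13) mod (ℚ^×)²; places V = {2, 3, 5, 7, 13, ∞}.
(a,b)_2: α=2, β=-14; u≡1, v≡3 (mod 8); ε(u)ε(v)=0·1, αω(v)=2·1, βω(u)=-14·0; sum ≡ 0  ⇒  +1.
(a,b)_3: α=-5, u≡2; β=4, v≡2 (mod 3); (2|3)=-1, (2|3)=-1; sign (−1)^0·-1^4·-1^-5 = -1.
(a,b)_∞: sgn(-39)=−, sgn(-13)=−, so -1.
(a,b)_13: α=1, u≡3; β=1, v≡1 (mod 13); (3|13)=+1, (1|13)=+1; sign (−1)^0·+1^1·+1^1 = +1.
(a,b)_7: α=2, u≡6; β=2, v≡4 (mod 7); (6|7)=-1, (4|7)=+1; sign (−1)^0·-1^2·+1^2 = +1.
(a,b)_5: α=2, u≡4; β=2, v≡2 (mod 5); (4|5)=+1, (2|5)=-1; sign (−1)^0·+1^2·-1^2 = +1.
Ram(-39, -13) = {3, ∞}; no ℚ_3-point on the conic.

[3, inf]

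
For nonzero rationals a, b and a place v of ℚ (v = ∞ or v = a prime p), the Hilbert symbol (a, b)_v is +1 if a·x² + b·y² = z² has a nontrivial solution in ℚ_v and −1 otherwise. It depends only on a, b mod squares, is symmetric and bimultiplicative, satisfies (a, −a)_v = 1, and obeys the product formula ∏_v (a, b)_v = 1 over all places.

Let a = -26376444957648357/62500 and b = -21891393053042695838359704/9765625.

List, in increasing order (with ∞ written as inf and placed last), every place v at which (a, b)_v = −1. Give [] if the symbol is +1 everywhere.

Mod squares: a ≡ -7293, b ≡ -6006. Check v ∈ {∞, 2, 3, 5, 7, 11, 13, 17, 31, 37}.
v=13: a=13^5·(≡6), b=13^7·(≡11) mod 13; (6|13)=-1, (11|13)=-1; (−1)^{5·7·6}·(-1)^7·(-1)^5 = +1.
v=37: a=37^0·(≡27), b=37^2·(≡27) mod 37; (27|37)=+1, (27|37)=+1; (−1)^{0·2·18}·(+1)^2·(+1)^0 = +1.
v=3: a=3^3·(≡2), b=3^5·(≡2) mod 3; (2|3)=-1, (2|3)=-1; (−1)^{3·5·1}·(-1)^5·(-1)^3 = -1.
v=17: a=17^1·(≡8), b=17^0·(≡3) mod 17; (8|17)=+1, (3|17)=-1; (−1)^{1·0·8}·(+1)^0·(-1)^1 = -1.
v=7: a=7^0·(≡4), b=7^1·(≡3) mod 7; (4|7)=+1, (3|7)=-1; (−1)^{0·1·3}·(+1)^1·(-1)^0 = +1.
v=5: a=5^-6·(≡2), b=5^-10·(≡1) mod 5; (2|5)=-1, (1|5)=+1; (−1)^{-6·-10·2}·(-1)^-10·(+1)^-6 = +1.
v=2: v_2(a)=-2, v_2(b)=3; units ≡ 3, 5 (mod 8); ε·ε+αω+βω = 1·0+-2·1+3·1 ≡ 1  ⇒  (a,b)_2 = -1.
v=31: a=31^2·(≡23), b=31^2·(≡7) mod 31; (23|31)=-1, (7|31)=+1; (−1)^{2·2·15}·(-1)^2·(+1)^2 = +1.
v=∞: -7293 < 0 and -6006 < 0  ⇒  (a,b)_∞ = -1.
v=11: a=11^5·(≡6), b=11^7·(≡3) mod 11; (6|11)=-1, (3|11)=+1; (−1)^{5·7·5}·(-1)^7·(+1)^5 = +1.
Ram(-7293, -6006) = {2, 3, 17, ∞}; no ℚ_2-point on the conic.

[2, 3, 17, inf]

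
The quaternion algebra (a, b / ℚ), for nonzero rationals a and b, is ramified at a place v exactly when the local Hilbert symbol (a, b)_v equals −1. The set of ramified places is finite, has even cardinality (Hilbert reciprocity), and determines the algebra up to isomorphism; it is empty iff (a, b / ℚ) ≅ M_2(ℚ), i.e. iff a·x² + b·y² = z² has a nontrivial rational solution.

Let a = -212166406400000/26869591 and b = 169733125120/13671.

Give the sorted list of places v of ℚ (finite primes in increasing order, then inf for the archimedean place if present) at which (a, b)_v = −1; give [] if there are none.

Mod squares: a ≡ -6113510, b ≡ 3056755. Check v ∈ {∞, 2, 3, 5, 7, 13, 19, 31, 37, 41}.
v=∞: -6113510 < 0 and 3056755 > 0  ⇒  (a,b)_∞ = +1.
v=7: a=7^-4·(≡5), b=7^-2·(≡1) mod 7; (5|7)=-1, (1|7)=+1; (−1)^{-4·-2·3}·(-1)^-2·(+1)^-4 = +1.
v=37: a=37^1·(≡3), b=37^1·(≡14) mod 37; (3|37)=+1, (14|37)=-1; (−1)^{1·1·18}·(+1)^1·(-1)^1 = -1.
v=19: a=19^-2·(≡7), b=19^0·(≡9) mod 19; (7|19)=+1, (9|19)=+1; (−1)^{-2·0·9}·(+1)^0·(+1)^-2 = +1.
v=13: a=13^1·(≡5), b=13^1·(≡4) mod 13; (5|13)=-1, (4|13)=+1; (−1)^{1·1·6}·(-1)^1·(+1)^1 = -1.
v=2: v_2(a)=11, v_2(b)=10; units ≡ 5, 3 (mod 8); ε·ε+αω+βω = 0·1+11·1+10·1 ≡ 1  ⇒  (a,b)_2 = -1.
v=5: a=5^5·(≡2), b=5^1·(≡4) mod 5; (2|5)=-1, (4|5)=+1; (−1)^{5·1·2}·(-1)^1·(+1)^5 = -1.
v=3: a=3^0·(≡1), b=3^-2·(≡1) mod 3; (1|3)=+1, (1|3)=+1; (−1)^{0·-2·1}·(+1)^-2·(+1)^0 = +1.
v=41: a=41^3·(≡15), b=41^3·(≡19) mod 41; (15|41)=-1, (19|41)=-1; (−1)^{3·3·20}·(-1)^3·(-1)^3 = +1.
v=31: a=31^-1·(≡17), b=31^-1·(≡25) mod 31; (17|31)=-1, (25|31)=+1; (−1)^{-1·-1·15}·(-1)^-1·(+1)^-1 = +1.
Ram(-6113510, 3056755) = {2, 5, 13, 37}; no ℚ_2-point on the conic.

[2, 5, 13, 37]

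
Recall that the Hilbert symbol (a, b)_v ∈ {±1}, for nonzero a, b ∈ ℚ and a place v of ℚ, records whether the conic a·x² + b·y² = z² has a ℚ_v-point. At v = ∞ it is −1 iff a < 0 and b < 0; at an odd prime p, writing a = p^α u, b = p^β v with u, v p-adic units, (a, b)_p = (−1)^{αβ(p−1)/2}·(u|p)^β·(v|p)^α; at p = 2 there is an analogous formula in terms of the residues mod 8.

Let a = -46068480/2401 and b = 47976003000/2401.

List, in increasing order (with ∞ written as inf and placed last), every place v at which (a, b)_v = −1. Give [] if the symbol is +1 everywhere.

[2, 3, 31, 43]

Mod squares: a ≡ -19995, b ≡ 30. Check v ∈ {∞, 2, 3, 5, 7, 31, 43}.
v=5: a=5^1·(≡4), b=5^3·(≡4) mod 5; (4|5)=+1, (4|5)=+1; (−1)^{1·3·2}·(+1)^3·(+1)^1 = +1.
v=3: a=3^3·(≡1), b=3^3·(≡1) mod 3; (1|3)=+1, (1|3)=+1; (−1)^{3·3·1}·(+1)^3·(+1)^3 = -1.
v=2: v_2(a)=8, v_2(b)=3; units ≡ 5, 7 (mod 8); ε·ε+αω+βω = 0·1+8·0+3·1 ≡ 1  ⇒  (a,b)_2 = -1.
v=31: a=31^1·(≡22), b=31^2·(≡3) mod 31; (22|31)=-1, (3|31)=-1; (−1)^{1·2·15}·(-1)^2·(-1)^1 = -1.
v=7: a=7^-4·(≡4), b=7^-4·(≡2) mod 7; (4|7)=+1, (2|7)=+1; (−1)^{-4·-4·3}·(+1)^-4·(+1)^-4 = +1.
v=43: a=43^1·(≡39), b=43^2·(≡27) mod 43; (39|43)=-1, (27|43)=-1; (−1)^{1·2·21}·(-1)^2·(-1)^1 = -1.
v=∞: -19995 < 0 and 30 > 0  ⇒  (a,b)_∞ = +1.
|Ram(-19995, 30)| = 4, even; anisotropic at {2, 3, 31, 43}.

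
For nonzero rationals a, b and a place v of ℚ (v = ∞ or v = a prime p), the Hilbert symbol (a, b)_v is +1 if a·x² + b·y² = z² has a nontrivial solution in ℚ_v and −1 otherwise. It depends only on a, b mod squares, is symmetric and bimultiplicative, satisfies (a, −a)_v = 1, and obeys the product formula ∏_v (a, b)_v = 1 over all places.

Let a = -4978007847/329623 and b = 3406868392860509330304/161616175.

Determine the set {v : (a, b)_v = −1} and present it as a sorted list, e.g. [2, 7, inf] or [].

Mod squares: a ≡ -65569, b ≡ 1218. Check v ∈ {∞, 2, 3, 5, 7, 17, 19, 29, 31}.
v=29: a=29^1·(≡9), b=29^3·(≡1) mod 29; (9|29)=+1, (1|29)=+1; (−1)^{1·3·14}·(+1)^3·(+1)^1 = +1.
v=7: a=7^-3·(≡3), b=7^-1·(≡6) mod 7; (3|7)=-1, (6|7)=-1; (−1)^{-3·-1·3}·(-1)^-1·(-1)^-3 = -1.
v=3: a=3^12·(≡2), b=3^21·(≡1) mod 3; (2|3)=-1, (1|3)=+1; (−1)^{12·21·1}·(-1)^21·(+1)^12 = -1.
v=2: v_2(a)=0, v_2(b)=7; units ≡ 7, 1 (mod 8); ε·ε+αω+βω = 1·0+0·0+7·0 ≡ 0  ⇒  (a,b)_2 = +1.
v=19: a=19^1·(≡1), b=19^2·(≡2) mod 19; (1|19)=+1, (2|19)=-1; (−1)^{1·2·9}·(+1)^2·(-1)^1 = -1.
v=17: a=17^1·(≡4), b=17^2·(≡3) mod 17; (4|17)=+1, (3|17)=-1; (−1)^{1·2·8}·(+1)^2·(-1)^1 = -1.
v=5: a=5^0·(≡1), b=5^-2·(≡2) mod 5; (1|5)=+1, (2|5)=-1; (−1)^{0·-2·2}·(+1)^-2·(-1)^0 = +1.
v=∞: -65569 < 0 and 1218 > 0  ⇒  (a,b)_∞ = +1.
v=31: a=31^-2·(≡11), b=31^-4·(≡5) mod 31; (11|31)=-1, (5|31)=+1; (−1)^{-2·-4·15}·(-1)^-4·(+1)^-2 = +1.
|Ram(-65569, 1218)| = 4, even; anisotropic at {3, 7, 17, 19}.

[3, 7, 17, 19]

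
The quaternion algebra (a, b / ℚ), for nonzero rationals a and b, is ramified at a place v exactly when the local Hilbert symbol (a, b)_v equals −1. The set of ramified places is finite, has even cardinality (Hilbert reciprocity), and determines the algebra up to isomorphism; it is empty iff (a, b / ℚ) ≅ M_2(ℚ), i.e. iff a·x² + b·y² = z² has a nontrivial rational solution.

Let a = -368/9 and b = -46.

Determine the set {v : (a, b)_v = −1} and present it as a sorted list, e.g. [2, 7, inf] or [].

Mod squares: a ≡ -23, b ≡ -46. Check v ∈ {∞, 2, 3, 23}.
v=∞: -23 < 0 and -46 < 0  ⇒  (a,b)_∞ = -1.
v=2: v_2(a)=4, v_2(b)=1; units ≡ 1, 1 (mod 8); ε·ε+αω+βω = 0·0+4·0+1·0 ≡ 0  ⇒  (a,b)_2 = +1.
v=3: a=3^-2·(≡1), b=3^0·(≡2) mod 3; (1|3)=+1, (2|3)=-1; (−1)^{-2·0·1}·(+1)^0·(-1)^-2 = +1.
v=23: a=23^1·(≡11), b=23^1·(≡21) mod 23; (11|23)=-1, (21|23)=-1; (−1)^{1·1·11}·(-1)^1·(-1)^1 = -1.
(-23, -46 / ℚ) ramifies at {23, ∞}: a division algebra.

[23, inf]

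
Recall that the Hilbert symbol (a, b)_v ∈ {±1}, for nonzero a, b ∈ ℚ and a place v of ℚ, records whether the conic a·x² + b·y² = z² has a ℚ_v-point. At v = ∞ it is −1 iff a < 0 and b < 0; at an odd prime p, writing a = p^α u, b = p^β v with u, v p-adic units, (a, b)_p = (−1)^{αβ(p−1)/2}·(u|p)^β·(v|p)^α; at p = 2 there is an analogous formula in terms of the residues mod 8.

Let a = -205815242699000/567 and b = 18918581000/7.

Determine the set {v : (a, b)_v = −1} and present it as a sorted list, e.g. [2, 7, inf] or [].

Mod squares: a ≡ -121730, b ≡ 1324300670. Check v ∈ {∞, 2, 3, 5, 7, 11, 23, 37, 43, 47}.
v=37: a=37^1·(≡30), b=37^1·(≡12) mod 37; (30|37)=+1, (12|37)=+1; (−1)^{1·1·18}·(+1)^1·(+1)^1 = +1.
v=3: a=3^-4·(≡1), b=3^0·(≡2) mod 3; (1|3)=+1, (2|3)=-1; (−1)^{-4·0·1}·(+1)^0·(-1)^-4 = +1.
v=7: a=7^-1·(≡6), b=7^-1·(≡4) mod 7; (6|7)=-1, (4|7)=+1; (−1)^{-1·-1·3}·(-1)^-1·(+1)^-1 = +1.
v=∞: -121730 < 0 and 1324300670 > 0  ⇒  (a,b)_∞ = +1.
v=2: v_2(a)=3, v_2(b)=3; units ≡ 7, 7 (mod 8); ε·ε+αω+βω = 1·1+3·0+3·0 ≡ 1  ⇒  (a,b)_2 = -1.
v=11: a=11^2·(≡2), b=11^1·(≡8) mod 11; (2|11)=-1, (8|11)=-1; (−1)^{2·1·5}·(-1)^1·(-1)^2 = -1.
v=47: a=47^1·(≡27), b=47^1·(≡1) mod 47; (27|47)=+1, (1|47)=+1; (−1)^{1·1·23}·(+1)^1·(+1)^1 = -1.
v=5: a=5^3·(≡4), b=5^3·(≡4) mod 5; (4|5)=+1, (4|5)=+1; (−1)^{3·3·2}·(+1)^3·(+1)^3 = +1.
v=23: a=23^2·(≡16), b=23^1·(≡10) mod 23; (16|23)=+1, (10|23)=-1; (−1)^{2·1·11}·(+1)^1·(-1)^2 = +1.
v=43: a=43^2·(≡8), b=43^1·(≡35) mod 43; (8|43)=-1, (35|43)=+1; (−1)^{2·1·21}·(-1)^1·(+1)^2 = -1.
Ram(-121730, 1324300670) = {2, 11, 43, 47}; no ℚ_2-point on the conic.

[2, 11, 43, 47]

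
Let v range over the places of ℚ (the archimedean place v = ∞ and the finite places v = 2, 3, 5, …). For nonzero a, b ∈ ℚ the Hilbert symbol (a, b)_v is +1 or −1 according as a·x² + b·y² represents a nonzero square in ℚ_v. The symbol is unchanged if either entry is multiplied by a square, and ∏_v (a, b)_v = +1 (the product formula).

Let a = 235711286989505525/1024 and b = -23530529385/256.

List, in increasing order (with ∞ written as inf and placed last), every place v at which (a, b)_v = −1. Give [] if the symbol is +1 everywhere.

[11, 19, 29, 31]

Mod squares: a ≡ 29, b ≡ -21607465. Check v ∈ {∞, 2, 3, 5, 11, 19, 23, 29, 31}.
v=∞: 29 > 0 and -21607465 < 0  ⇒  (a,b)_∞ = +1.
v=19: a=19^2·(≡2), b=19^1·(≡13) mod 19; (2|19)=-1, (13|19)=-1; (−1)^{2·1·9}·(-1)^1·(-1)^2 = -1.
v=23: a=23^2·(≡16), b=23^1·(≡8) mod 23; (16|23)=+1, (8|23)=+1; (−1)^{2·1·11}·(+1)^1·(+1)^2 = +1.
v=31: a=31^2·(≡29), b=31^1·(≡10) mod 31; (29|31)=-1, (10|31)=+1; (−1)^{2·1·15}·(-1)^1·(+1)^2 = -1.
v=5: a=5^2·(≡4), b=5^1·(≡3) mod 5; (4|5)=+1, (3|5)=-1; (−1)^{2·1·2}·(+1)^1·(-1)^2 = +1.
v=3: a=3^0·(≡2), b=3^2·(≡2) mod 3; (2|3)=-1, (2|3)=-1; (−1)^{0·2·1}·(-1)^2·(-1)^0 = +1.
v=2: v_2(a)=-10, v_2(b)=-8; units ≡ 5, 7 (mod 8); ε·ε+αω+βω = 0·1+-10·0+-8·1 ≡ 0  ⇒  (a,b)_2 = +1.
v=11: a=11^6·(≡8), b=11^3·(≡8) mod 11; (8|11)=-1, (8|11)=-1; (−1)^{6·3·5}·(-1)^3·(-1)^6 = -1.
v=29: a=29^1·(≡23), b=29^1·(≡8) mod 29; (23|29)=+1, (8|29)=-1; (−1)^{1·1·14}·(+1)^1·(-1)^1 = -1.
(29, -21607465 / ℚ) ramifies at {11, 19, 29, 31}: a division algebra.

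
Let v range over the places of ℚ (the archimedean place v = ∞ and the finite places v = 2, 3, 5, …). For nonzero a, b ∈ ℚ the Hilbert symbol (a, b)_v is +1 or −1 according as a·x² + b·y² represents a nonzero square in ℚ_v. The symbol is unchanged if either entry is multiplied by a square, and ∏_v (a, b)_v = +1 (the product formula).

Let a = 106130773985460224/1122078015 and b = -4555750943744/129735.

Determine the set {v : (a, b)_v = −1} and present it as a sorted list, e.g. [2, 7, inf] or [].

[2, 7]

(a, b) ≡ (15015, -165) mod (ℚ^×)²; places V = {2, 3, 5, 7, 11, 13, 17, 31, ∞}.
(a,b)_5: α=-1, u≡3; β=-1, v≡3 (mod 5); (3|5)=-1, (3|5)=-1; sign (−1)^0·-1^-1·-1^-1 = +1.
(a,b)_17: α=2, u≡8; β=2, v≡11 (mod 17); (8|17)=+1, (11|17)=-1; sign (−1)^0·+1^2·-1^2 = +1.
(a,b)_3: α=-5, u≡1; β=-3, v≡2 (mod 3); (1|3)=+1, (2|3)=-1; sign (−1)^1·+1^-3·-1^-5 = +1.
(a,b)_31: α=-4, u≡24; β=-2, v≡29 (mod 31); (24|31)=-1, (29|31)=-1; sign (−1)^0·-1^-2·-1^-4 = +1.
(a,b)_11: α=1, u≡5; β=1, v≡2 (mod 11); (5|11)=+1, (2|11)=-1; sign (−1)^1·+1^1·-1^1 = +1.
(a,b)_∞: sgn(15015)=+, sgn(-165)=−, so +1.
(a,b)_7: α=3, u≡3; β=2, v≡3 (mod 7); (3|7)=-1, (3|7)=-1; sign (−1)^0·-1^2·-1^3 = -1.
(a,b)_2: α=18, β=10; u≡7, v≡3 (mod 8); ε(u)ε(v)=1·1, αω(v)=18·1, βω(u)=10·0; sum ≡ 1  ⇒  -1.
(a,b)_13: α=5, u≡5; β=4, v≡10 (mod 13); (5|13)=-1, (10|13)=+1; sign (−1)^0·-1^4·+1^5 = +1.
(15015, -165 / ℚ) ramifies at {2, 7}: a division algebra.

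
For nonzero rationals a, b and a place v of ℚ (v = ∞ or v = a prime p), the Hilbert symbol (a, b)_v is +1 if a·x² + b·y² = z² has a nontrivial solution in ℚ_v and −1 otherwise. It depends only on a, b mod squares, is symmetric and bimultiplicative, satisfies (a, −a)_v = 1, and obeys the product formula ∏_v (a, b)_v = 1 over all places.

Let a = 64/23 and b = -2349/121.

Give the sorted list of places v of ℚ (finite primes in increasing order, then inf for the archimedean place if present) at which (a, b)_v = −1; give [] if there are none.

(a, b) ≡ (23, -29) mod (ℚ^×)²; places V = {2, 3, 11, 23, 29, ∞}.
(a,b)_11: α=0, u≡9; β=-2, v≡5 (mod 11); (9|11)=+1, (5|11)=+1; sign (−1)^0·+1^-2·+1^0 = +1.
(a,b)_∞: sgn(23)=+, sgn(-29)=−, so +1.
(a,b)_2: α=6, β=0; u≡7, v≡3 (mod 8); ε(u)ε(v)=1·1, αω(v)=6·1, βω(u)=0·0; sum ≡ 1  ⇒  -1.
(a,b)_3: α=0, u≡2; β=4, v≡1 (mod 3); (2|3)=-1, (1|3)=+1; sign (−1)^0·-1^4·+1^0 = +1.
(a,b)_23: α=-1, u≡18; β=0, v≡11 (mod 23); (18|23)=+1, (11|23)=-1; sign (−1)^0·+1^0·-1^-1 = -1.
(a,b)_29: α=0, u≡28; β=1, v≡7 (mod 29); (28|29)=+1, (7|29)=+1; sign (−1)^0·+1^1·+1^0 = +1.
|Ram(23, -29)| = 2, even; anisotropic at {2, 23}.

[2, 23]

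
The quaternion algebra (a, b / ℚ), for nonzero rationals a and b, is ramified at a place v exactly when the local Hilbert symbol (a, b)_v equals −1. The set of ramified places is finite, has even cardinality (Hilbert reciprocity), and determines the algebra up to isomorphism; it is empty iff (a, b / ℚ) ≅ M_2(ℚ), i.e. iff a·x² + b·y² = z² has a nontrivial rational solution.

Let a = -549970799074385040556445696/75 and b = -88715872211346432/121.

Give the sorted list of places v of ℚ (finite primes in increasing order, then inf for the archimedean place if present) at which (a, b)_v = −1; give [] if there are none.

Mod squares: a ≡ -72447, b ≡ -5726524817. Check v ∈ {∞, 2, 3, 5, 7, 11, 13, 17, 19, 29, 31, 37, 41}.
v=7: a=7^2·(≡5), b=7^0·(≡2) mod 7; (5|7)=-1, (2|7)=+1; (−1)^{2·0·3}·(-1)^0·(+1)^2 = +1.
v=17: a=17^0·(≡5), b=17^1·(≡9) mod 17; (5|17)=-1, (9|17)=+1; (−1)^{0·1·8}·(-1)^1·(+1)^0 = -1.
v=31: a=31^3·(≡8), b=31^1·(≡29) mod 31; (8|31)=+1, (29|31)=-1; (−1)^{3·1·15}·(+1)^1·(-1)^3 = +1.
v=5: a=5^-2·(≡3), b=5^0·(≡3) mod 5; (3|5)=-1, (3|5)=-1; (−1)^{-2·0·2}·(-1)^0·(-1)^-2 = +1.
v=13: a=13^2·(≡2), b=13^1·(≡3) mod 13; (2|13)=-1, (3|13)=+1; (−1)^{2·1·6}·(-1)^1·(+1)^2 = -1.
v=3: a=3^-1·(≡1), b=3^2·(≡1) mod 3; (1|3)=+1, (1|3)=+1; (−1)^{-1·2·1}·(+1)^2·(+1)^-1 = +1.
v=19: a=19^3·(≡9), b=19^1·(≡9) mod 19; (9|19)=+1, (9|19)=+1; (−1)^{3·1·9}·(+1)^1·(+1)^3 = -1.
v=37: a=37^2·(≡34), b=37^1·(≡2) mod 37; (34|37)=+1, (2|37)=-1; (−1)^{2·1·18}·(+1)^1·(-1)^2 = +1.
v=29: a=29^2·(≡9), b=29^1·(≡2) mod 29; (9|29)=+1, (2|29)=-1; (−1)^{2·1·14}·(+1)^1·(-1)^2 = +1.
v=2: v_2(a)=12, v_2(b)=10; units ≡ 1, 7 (mod 8); ε·ε+αω+βω = 0·1+12·0+10·0 ≡ 0  ⇒  (a,b)_2 = +1.
v=∞: -72447 < 0 and -5726524817 < 0  ⇒  (a,b)_∞ = -1.
v=11: a=11^0·(≡2), b=11^-2·(≡3) mod 11; (2|11)=-1, (3|11)=+1; (−1)^{0·-2·5}·(-1)^-2·(+1)^0 = +1.
v=41: a=41^3·(≡36), b=41^3·(≡25) mod 41; (36|41)=+1, (25|41)=+1; (−1)^{3·3·20}·(+1)^3·(+1)^3 = +1.
|Ram(-72447, -5726524817)| = 4, even; anisotropic at {13, 17, 19, ∞}.

[13, 17, 19, inf]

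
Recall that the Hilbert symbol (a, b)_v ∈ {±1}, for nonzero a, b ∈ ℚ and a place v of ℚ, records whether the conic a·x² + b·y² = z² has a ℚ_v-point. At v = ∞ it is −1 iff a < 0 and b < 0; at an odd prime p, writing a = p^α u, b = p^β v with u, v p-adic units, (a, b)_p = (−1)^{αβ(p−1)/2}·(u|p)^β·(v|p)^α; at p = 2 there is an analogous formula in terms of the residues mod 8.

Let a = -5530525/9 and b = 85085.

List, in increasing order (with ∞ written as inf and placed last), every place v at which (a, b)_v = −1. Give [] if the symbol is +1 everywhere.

Mod squares: a ≡ -1309, b ≡ 85085. Check v ∈ {∞, 2, 3, 5, 7, 11, 13, 17}.
v=5: a=5^2·(≡1), b=5^1·(≡2) mod 5; (1|5)=+1, (2|5)=-1; (−1)^{2·1·2}·(+1)^1·(-1)^2 = +1.
v=7: a=7^1·(≡4), b=7^1·(≡3) mod 7; (4|7)=+1, (3|7)=-1; (−1)^{1·1·3}·(+1)^1·(-1)^1 = +1.
v=13: a=13^2·(≡1), b=13^1·(≡6) mod 13; (1|13)=+1, (6|13)=-1; (−1)^{2·1·6}·(+1)^1·(-1)^2 = +1.
v=2: v_2(a)=0, v_2(b)=0; units ≡ 3, 5 (mod 8); ε·ε+αω+βω = 1·0+0·1+0·1 ≡ 0  ⇒  (a,b)_2 = +1.
v=3: a=3^-2·(≡2), b=3^0·(≡2) mod 3; (2|3)=-1, (2|3)=-1; (−1)^{-2·0·1}·(-1)^0·(-1)^-2 = +1.
v=11: a=11^1·(≡10), b=11^1·(≡2) mod 11; (10|11)=-1, (2|11)=-1; (−1)^{1·1·5}·(-1)^1·(-1)^1 = -1.
v=∞: -1309 < 0 and 85085 > 0  ⇒  (a,b)_∞ = +1.
v=17: a=17^1·(≡8), b=17^1·(≡7) mod 17; (8|17)=+1, (7|17)=-1; (−1)^{1·1·8}·(+1)^1·(-1)^1 = -1.
(-1309, 85085 / ℚ) ramifies at {11, 17}: a division algebra.

[11, 17]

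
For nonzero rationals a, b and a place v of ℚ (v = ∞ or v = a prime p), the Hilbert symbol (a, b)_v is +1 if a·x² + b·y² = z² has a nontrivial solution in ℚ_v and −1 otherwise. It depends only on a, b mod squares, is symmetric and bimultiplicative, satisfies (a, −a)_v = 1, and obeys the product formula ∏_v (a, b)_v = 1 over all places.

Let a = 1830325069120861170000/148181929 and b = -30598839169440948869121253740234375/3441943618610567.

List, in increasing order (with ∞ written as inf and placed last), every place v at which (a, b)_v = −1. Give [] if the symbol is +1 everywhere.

[31, 47]

Mod squares: a ≡ 13, b ≡ -1306929. Check v ∈ {∞, 2, 3, 5, 7, 11, 13, 19, 23, 31, 37, 41, 47}.
v=11: a=11^2·(≡8), b=11^2·(≡9) mod 11; (8|11)=-1, (9|11)=+1; (−1)^{2·2·5}·(-1)^2·(+1)^2 = +1.
v=37: a=37^-2·(≡19), b=37^-4·(≡15) mod 37; (19|37)=-1, (15|37)=-1; (−1)^{-2·-4·18}·(-1)^-4·(-1)^-2 = +1.
v=41: a=41^4·(≡17), b=41^6·(≡34) mod 41; (17|41)=-1, (34|41)=-1; (−1)^{4·6·20}·(-1)^6·(-1)^4 = +1.
v=13: a=13^1·(≡10), b=13^1·(≡9) mod 13; (10|13)=+1, (9|13)=+1; (−1)^{1·1·6}·(+1)^1·(+1)^1 = +1.
v=3: a=3^4·(≡1), b=3^7·(≡2) mod 3; (1|3)=+1, (2|3)=-1; (−1)^{4·7·1}·(+1)^7·(-1)^4 = +1.
v=∞: 13 > 0 and -1306929 < 0  ⇒  (a,b)_∞ = +1.
v=47: a=47^-2·(≡38), b=47^-3·(≡1) mod 47; (38|47)=-1, (1|47)=+1; (−1)^{-2·-3·23}·(-1)^-3·(+1)^-2 = -1.
v=7: a=7^-2·(≡5), b=7^-2·(≡6) mod 7; (5|7)=-1, (6|7)=-1; (−1)^{-2·-2·3}·(-1)^-2·(-1)^-2 = +1.
v=31: a=31^2·(≡12), b=31^3·(≡28) mod 31; (12|31)=-1, (28|31)=+1; (−1)^{2·3·15}·(-1)^3·(+1)^2 = -1.
v=2: v_2(a)=4, v_2(b)=0; units ≡ 5, 7 (mod 8); ε·ε+αω+βω = 0·1+4·0+0·1 ≡ 0  ⇒  (a,b)_2 = +1.
v=23: a=23^2·(≡1), b=23^5·(≡19) mod 23; (1|23)=+1, (19|23)=-1; (−1)^{2·5·11}·(+1)^5·(-1)^2 = +1.
v=19: a=19^0·(≡18), b=19^-2·(≡9) mod 19; (18|19)=-1, (9|19)=+1; (−1)^{0·-2·9}·(-1)^-2·(+1)^0 = +1.
v=5: a=5^4·(≡3), b=5^10·(≡1) mod 5; (3|5)=-1, (1|5)=+1; (−1)^{4·10·2}·(-1)^10·(+1)^4 = +1.
|Ram(13, -1306929)| = 2, even; anisotropic at {31, 47}.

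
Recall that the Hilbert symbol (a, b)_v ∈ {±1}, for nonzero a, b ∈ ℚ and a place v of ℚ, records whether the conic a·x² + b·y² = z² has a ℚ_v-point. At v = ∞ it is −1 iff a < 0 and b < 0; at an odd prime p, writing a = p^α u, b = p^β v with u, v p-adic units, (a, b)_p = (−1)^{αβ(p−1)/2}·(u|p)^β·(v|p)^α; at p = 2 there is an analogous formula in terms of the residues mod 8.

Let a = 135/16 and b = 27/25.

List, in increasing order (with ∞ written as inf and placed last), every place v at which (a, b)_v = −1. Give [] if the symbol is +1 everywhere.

[2, 5]

Mod squares: a ≡ 15, b ≡ 3. Check v ∈ {∞, 2, 3, 5}.
v=3: a=3^3·(≡2), b=3^3·(≡1) mod 3; (2|3)=-1, (1|3)=+1; (−1)^{3·3·1}·(-1)^3·(+1)^3 = +1.
v=2: v_2(a)=-4, v_2(b)=0; units ≡ 7, 3 (mod 8); ε·ε+αω+βω = 1·1+-4·1+0·0 ≡ 1  ⇒  (a,b)_2 = -1.
v=∞: 15 > 0 and 3 > 0  ⇒  (a,b)_∞ = +1.
v=5: a=5^1·(≡2), b=5^-2·(≡2) mod 5; (2|5)=-1, (2|5)=-1; (−1)^{1·-2·2}·(-1)^-2·(-1)^1 = -1.
|Ram(15, 3)| = 2, even; anisotropic at {2, 5}.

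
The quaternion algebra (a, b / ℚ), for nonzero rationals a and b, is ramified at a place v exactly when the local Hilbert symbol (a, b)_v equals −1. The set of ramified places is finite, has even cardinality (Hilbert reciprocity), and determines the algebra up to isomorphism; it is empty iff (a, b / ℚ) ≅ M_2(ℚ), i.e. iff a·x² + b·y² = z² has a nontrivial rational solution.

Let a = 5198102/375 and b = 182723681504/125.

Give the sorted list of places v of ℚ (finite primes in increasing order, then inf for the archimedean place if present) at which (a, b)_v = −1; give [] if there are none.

Mod squares: a ≡ 2730, b ≡ 70. Check v ∈ {∞, 2, 3, 5, 7, 13}.
v=7: a=7^1·(≡3), b=7^1·(≡3) mod 7; (3|7)=-1, (3|7)=-1; (−1)^{1·1·3}·(-1)^1·(-1)^1 = -1.
v=13: a=13^5·(≡6), b=13^8·(≡2) mod 13; (6|13)=-1, (2|13)=-1; (−1)^{5·8·6}·(-1)^8·(-1)^5 = -1.
v=3: a=3^-1·(≡1), b=3^0·(≡1) mod 3; (1|3)=+1, (1|3)=+1; (−1)^{-1·0·1}·(+1)^0·(+1)^-1 = +1.
v=5: a=5^-3·(≡4), b=5^-3·(≡4) mod 5; (4|5)=+1, (4|5)=+1; (−1)^{-3·-3·2}·(+1)^-3·(+1)^-3 = +1.
v=2: v_2(a)=1, v_2(b)=5; units ≡ 5, 3 (mod 8); ε·ε+αω+βω = 0·1+1·1+5·1 ≡ 0  ⇒  (a,b)_2 = +1.
v=∞: 2730 > 0 and 70 > 0  ⇒  (a,b)_∞ = +1.
Ram(2730, 70) = {7, 13}; no ℚ_7-point on the conic.

[7, 13]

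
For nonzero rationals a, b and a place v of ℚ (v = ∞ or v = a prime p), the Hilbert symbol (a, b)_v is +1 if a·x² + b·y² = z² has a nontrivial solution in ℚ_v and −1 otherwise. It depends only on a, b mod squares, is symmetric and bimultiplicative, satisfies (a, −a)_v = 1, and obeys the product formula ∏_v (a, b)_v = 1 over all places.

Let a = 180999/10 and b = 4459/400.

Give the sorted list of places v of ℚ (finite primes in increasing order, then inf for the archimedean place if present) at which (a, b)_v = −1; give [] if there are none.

Mod squares: a ≡ 1190, b ≡ 91. Check v ∈ {∞, 2, 3, 5, 7, 13, 17}.
v=2: v_2(a)=-1, v_2(b)=-4; units ≡ 3, 3 (mod 8); ε·ε+αω+βω = 1·1+-1·1+-4·1 ≡ 0  ⇒  (a,b)_2 = +1.
v=13: a=13^2·(≡7), b=13^1·(≡7) mod 13; (7|13)=-1, (7|13)=-1; (−1)^{2·1·6}·(-1)^1·(-1)^2 = -1.
v=3: a=3^2·(≡2), b=3^0·(≡1) mod 3; (2|3)=-1, (1|3)=+1; (−1)^{2·0·1}·(-1)^0·(+1)^2 = +1.
v=∞: 1190 > 0 and 91 > 0  ⇒  (a,b)_∞ = +1.
v=5: a=5^-1·(≡2), b=5^-2·(≡4) mod 5; (2|5)=-1, (4|5)=+1; (−1)^{-1·-2·2}·(-1)^-2·(+1)^-1 = +1.
v=17: a=17^1·(≡9), b=17^0·(≡10) mod 17; (9|17)=+1, (10|17)=-1; (−1)^{1·0·8}·(+1)^0·(-1)^1 = -1.
v=7: a=7^1·(≡2), b=7^3·(≡6) mod 7; (2|7)=+1, (6|7)=-1; (−1)^{1·3·3}·(+1)^3·(-1)^1 = +1.
Ram(1190, 91) = {13, 17}; no ℚ_13-point on the conic.

[13, 17]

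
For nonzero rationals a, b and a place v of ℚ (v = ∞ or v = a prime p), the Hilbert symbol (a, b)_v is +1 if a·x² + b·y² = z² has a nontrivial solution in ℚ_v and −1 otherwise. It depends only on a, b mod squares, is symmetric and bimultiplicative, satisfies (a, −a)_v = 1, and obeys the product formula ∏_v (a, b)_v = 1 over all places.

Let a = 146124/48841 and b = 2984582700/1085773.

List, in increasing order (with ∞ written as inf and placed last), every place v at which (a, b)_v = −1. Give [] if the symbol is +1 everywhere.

[2, 19]

(a, b) ≡ (451, 4790071) mod (ℚ^×)²; places V = {2, 3, 5, 11, 13, 17, 19, 41, 43, ∞}.
(a,b)_3: α=4, u≡1; β=4, v≡1 (mod 3); (1|3)=+1, (1|3)=+1; sign (−1)^0·+1^4·+1^4 = +1.
(a,b)_13: α=-2, u≡10; β=-1, v≡11 (mod 13); (10|13)=+1, (11|13)=-1; sign (−1)^0·+1^-1·-1^-2 = +1.
(a,b)_41: α=1, u≡12; β=1, v≡13 (mod 41); (12|41)=-1, (13|41)=-1; sign (−1)^0·-1^1·-1^1 = +1.
(a,b)_5: α=0, u≡4; β=2, v≡1 (mod 5); (4|5)=+1, (1|5)=+1; sign (−1)^0·+1^2·+1^0 = +1.
(a,b)_2: α=2, β=2; u≡3, v≡7 (mod 8); ε(u)ε(v)=1·1, αω(v)=2·0, βω(u)=2·1; sum ≡ 1  ⇒  -1.
(a,b)_17: α=-2, u≡8; β=-4, v≡16 (mod 17); (8|17)=+1, (16|17)=+1; sign (−1)^0·+1^-4·+1^-2 = +1.
(a,b)_43: α=0, u≡17; β=1, v≡42 (mod 43); (17|43)=+1, (42|43)=-1; sign (−1)^0·+1^1·-1^0 = +1.
(a,b)_∞: sgn(451)=+, sgn(4790071)=+, so +1.
(a,b)_19: α=0, u≡3; β=1, v≡17 (mod 19); (3|19)=-1, (17|19)=+1; sign (−1)^0·-1^1·+1^0 = -1.
(a,b)_11: α=1, u≡7; β=1, v≡9 (mod 11); (7|11)=-1, (9|11)=+1; sign (−1)^1·-1^1·+1^1 = +1.
(451, 4790071 / ℚ) ramifies at {2, 19}: a division algebra.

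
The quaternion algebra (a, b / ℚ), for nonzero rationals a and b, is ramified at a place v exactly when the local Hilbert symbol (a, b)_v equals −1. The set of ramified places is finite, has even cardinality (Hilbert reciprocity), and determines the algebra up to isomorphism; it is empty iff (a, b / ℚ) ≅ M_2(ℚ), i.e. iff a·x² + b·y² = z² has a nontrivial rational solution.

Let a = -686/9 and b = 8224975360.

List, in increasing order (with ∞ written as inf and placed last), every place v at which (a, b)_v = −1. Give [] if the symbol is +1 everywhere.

[2, 7, 17, 29]

(a, b) ≡ (-14, 655690) mod (ℚ^×)²; places V = {2, 3, 5, 7, 17, 19, 29, ∞}.
(a,b)_2: α=1, β=9; u≡1, v≡5 (mod 8); ε(u)ε(v)=0·0, αω(v)=1·1, βω(u)=9·0; sum ≡ 1  ⇒  -1.
(a,b)_29: α=0, u≡14; β=1, v≡14 (mod 29); (14|29)=-1, (14|29)=-1; sign (−1)^0·-1^1·-1^0 = -1.
(a,b)_17: α=0, u≡5; β=1, v≡6 (mod 17); (5|17)=-1, (6|17)=-1; sign (−1)^0·-1^1·-1^0 = -1.
(a,b)_19: α=0, u≡4; β=1, v≡5 (mod 19); (4|19)=+1, (5|19)=+1; sign (−1)^0·+1^1·+1^0 = +1.
(a,b)_3: α=-2, u≡1; β=0, v≡1 (mod 3); (1|3)=+1, (1|3)=+1; sign (−1)^0·+1^0·+1^-2 = +1.
(a,b)_5: α=0, u≡1; β=1, v≡2 (mod 5); (1|5)=+1, (2|5)=-1; sign (−1)^0·+1^1·-1^0 = +1.
(a,b)_7: α=3, u≡6; β=3, v≡5 (mod 7); (6|7)=-1, (5|7)=-1; sign (−1)^1·-1^3·-1^3 = -1.
(a,b)_∞: sgn(-14)=−, sgn(655690)=+, so +1.
(-14, 655690 / ℚ) ramifies at {2, 7, 17, 29}: a division algebra.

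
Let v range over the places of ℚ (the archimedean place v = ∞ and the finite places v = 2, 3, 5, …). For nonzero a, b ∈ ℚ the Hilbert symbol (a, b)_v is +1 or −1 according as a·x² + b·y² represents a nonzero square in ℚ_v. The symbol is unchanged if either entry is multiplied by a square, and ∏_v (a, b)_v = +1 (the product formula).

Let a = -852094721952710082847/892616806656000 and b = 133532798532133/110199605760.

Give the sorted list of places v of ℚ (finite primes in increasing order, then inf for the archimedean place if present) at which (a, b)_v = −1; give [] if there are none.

(a, b) ≡ (-70, 1330) mod (ℚ^×)²; places V = {2, 3, 5, 7, 11, 13, 19, ∞}.
(a,b)_∞: sgn(-70)=−, sgn(1330)=+, so +1.
(a,b)_5: α=-3, u≡1; β=-1, v≡4 (mod 5); (1|5)=+1, (4|5)=+1; sign (−1)^0·+1^-1·+1^-3 = +1.
(a,b)_2: α=-11, β=-9; u≡5, v≡1 (mod 8); ε(u)ε(v)=0·0, αω(v)=-11·0, βω(u)=-9·1; sum ≡ 1  ⇒  -1.
(a,b)_13: α=6, u≡5; β=4, v≡12 (mod 13); (5|13)=-1, (12|13)=+1; sign (−1)^0·-1^4·+1^6 = +1.
(a,b)_11: α=8, u≡7; β=4, v≡2 (mod 11); (7|11)=-1, (2|11)=-1; sign (−1)^0·-1^4·-1^8 = +1.
(a,b)_7: α=7, u≡2; β=5, v≡1 (mod 7); (2|7)=+1, (1|7)=+1; sign (−1)^1·+1^5·+1^7 = -1.
(a,b)_3: α=-20, u≡2; β=-16, v≡1 (mod 3); (2|3)=-1, (1|3)=+1; sign (−1)^0·-1^-16·+1^-20 = +1.
(a,b)_19: α=0, u≡4; β=1, v≡18 (mod 19); (4|19)=+1, (18|19)=-1; sign (−1)^0·+1^1·-1^0 = +1.
|Ram(-70, 1330)| = 2, even; anisotropic at {2, 7}.

[2, 7]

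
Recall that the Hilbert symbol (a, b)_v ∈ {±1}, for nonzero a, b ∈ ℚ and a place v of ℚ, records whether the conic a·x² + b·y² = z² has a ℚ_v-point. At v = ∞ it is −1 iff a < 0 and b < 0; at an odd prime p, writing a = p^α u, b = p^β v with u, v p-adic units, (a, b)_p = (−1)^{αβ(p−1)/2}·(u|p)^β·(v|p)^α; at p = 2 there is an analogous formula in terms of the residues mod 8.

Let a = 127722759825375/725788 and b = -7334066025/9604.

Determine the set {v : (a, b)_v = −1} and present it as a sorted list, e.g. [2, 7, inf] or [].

(a, b) ≡ (2947945, -3621761) mod (ℚ^×)²; places V = {2, 3, 5, 7, 11, 13, 19, 23, 31, 43, ∞}.
(a,b)_31: α=1, u≡4; β=1, v≡28 (mod 31); (4|31)=+1, (28|31)=+1; sign (−1)^1·+1^1·+1^1 = -1.
(a,b)_∞: sgn(2947945)=+, sgn(-3621761)=−, so +1.
(a,b)_7: α=-3, u≡4; β=-4, v≡2 (mod 7); (4|7)=+1, (2|7)=+1; sign (−1)^0·+1^-4·+1^-3 = +1.
(a,b)_3: α=8, u≡1; β=4, v≡1 (mod 3); (1|3)=+1, (1|3)=+1; sign (−1)^0·+1^4·+1^8 = +1.
(a,b)_19: α=1, u≡11; β=1, v≡14 (mod 19); (11|19)=+1, (14|19)=-1; sign (−1)^1·+1^1·-1^1 = +1.
(a,b)_11: α=1, u≡8; β=1, v≡1 (mod 11); (8|11)=-1, (1|11)=+1; sign (−1)^1·-1^1·+1^1 = +1.
(a,b)_43: α=2, u≡37; β=1, v≡17 (mod 43); (37|43)=-1, (17|43)=+1; sign (−1)^0·-1^1·+1^2 = -1.
(a,b)_23: α=-2, u≡13; β=0, v≡2 (mod 23); (13|23)=+1, (2|23)=+1; sign (−1)^0·+1^0·+1^-2 = +1.
(a,b)_2: α=-2, β=-2; u≡1, v≡7 (mod 8); ε(u)ε(v)=0·1, αω(v)=-2·0, βω(u)=-2·0; sum ≡ 0  ⇒  +1.
(a,b)_5: α=3, u≡1; β=2, v≡1 (mod 5); (1|5)=+1, (1|5)=+1; sign (−1)^0·+1^2·+1^3 = +1.
(a,b)_13: α=1, u≡6; β=1, v≡6 (mod 13); (6|13)=-1, (6|13)=-1; sign (−1)^0·-1^1·-1^1 = +1.
|Ram(2947945, -3621761)| = 2, even; anisotropic at {31, 43}.

[31, 43]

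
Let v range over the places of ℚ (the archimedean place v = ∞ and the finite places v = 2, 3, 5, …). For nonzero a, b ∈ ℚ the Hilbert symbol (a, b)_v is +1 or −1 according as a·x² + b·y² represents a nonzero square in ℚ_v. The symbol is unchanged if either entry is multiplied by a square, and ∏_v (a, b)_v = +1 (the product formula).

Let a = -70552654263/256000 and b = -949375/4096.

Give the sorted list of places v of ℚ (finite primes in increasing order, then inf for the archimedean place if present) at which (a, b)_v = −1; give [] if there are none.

[13, 29, 31, inf]

Mod squares: a ≡ -116870, b ≡ -31. Check v ∈ {∞, 2, 3, 5, 7, 13, 29, 31}.
v=2: v_2(a)=-11, v_2(b)=-12; units ≡ 5, 1 (mod 8); ε·ε+αω+βω = 0·0+-11·0+-12·1 ≡ 0  ⇒  (a,b)_2 = +1.
v=13: a=13^3·(≡8), b=13^0·(≡2) mod 13; (8|13)=-1, (2|13)=-1; (−1)^{3·0·6}·(-1)^0·(-1)^3 = -1.
v=3: a=3^6·(≡1), b=3^0·(≡2) mod 3; (1|3)=+1, (2|3)=-1; (−1)^{6·0·1}·(+1)^0·(-1)^6 = +1.
v=7: a=7^2·(≡1), b=7^2·(≡1) mod 7; (1|7)=+1, (1|7)=+1; (−1)^{2·2·3}·(+1)^2·(+1)^2 = +1.
v=29: a=29^1·(≡13), b=29^0·(≡8) mod 29; (13|29)=+1, (8|29)=-1; (−1)^{1·0·14}·(+1)^0·(-1)^1 = -1.
v=∞: -116870 < 0 and -31 < 0  ⇒  (a,b)_∞ = -1.
v=5: a=5^-3·(≡4), b=5^4·(≡1) mod 5; (4|5)=+1, (1|5)=+1; (−1)^{-3·4·2}·(+1)^4·(+1)^-3 = +1.
v=31: a=31^1·(≡26), b=31^1·(≡24) mod 31; (26|31)=-1, (24|31)=-1; (−1)^{1·1·15}·(-1)^1·(-1)^1 = -1.
|Ram(-116870, -31)| = 4, even; anisotropic at {13, 29, 31, ∞}.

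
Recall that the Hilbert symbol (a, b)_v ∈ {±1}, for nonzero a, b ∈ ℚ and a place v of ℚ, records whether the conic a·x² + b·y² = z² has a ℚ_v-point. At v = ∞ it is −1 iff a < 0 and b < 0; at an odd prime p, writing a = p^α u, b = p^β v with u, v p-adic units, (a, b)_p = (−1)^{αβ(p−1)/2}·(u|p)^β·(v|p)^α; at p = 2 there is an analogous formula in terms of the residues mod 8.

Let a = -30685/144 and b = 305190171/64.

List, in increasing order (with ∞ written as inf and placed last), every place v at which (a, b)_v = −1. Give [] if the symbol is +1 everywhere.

[2, 29]

Mod squares: a ≡ -85, b ≡ 200651. Check v ∈ {∞, 2, 3, 5, 11, 13, 17, 19, 29, 37}.
v=17: a=17^1·(≡6), b=17^1·(≡7) mod 17; (6|17)=-1, (7|17)=-1; (−1)^{1·1·8}·(-1)^1·(-1)^1 = +1.
v=13: a=13^0·(≡8), b=13^2·(≡10) mod 13; (8|13)=-1, (10|13)=+1; (−1)^{0·2·6}·(-1)^2·(+1)^0 = +1.
v=3: a=3^-2·(≡2), b=3^2·(≡2) mod 3; (2|3)=-1, (2|3)=-1; (−1)^{-2·2·1}·(-1)^2·(-1)^-2 = +1.
v=29: a=29^0·(≡3), b=29^1·(≡3) mod 29; (3|29)=-1, (3|29)=-1; (−1)^{0·1·14}·(-1)^1·(-1)^0 = -1.
v=5: a=5^1·(≡2), b=5^0·(≡4) mod 5; (2|5)=-1, (4|5)=+1; (−1)^{1·0·2}·(-1)^0·(+1)^1 = +1.
v=11: a=11^0·(≡5), b=11^1·(≡1) mod 11; (5|11)=+1, (1|11)=+1; (−1)^{0·1·5}·(+1)^1·(+1)^0 = +1.
v=2: v_2(a)=-4, v_2(b)=-6; units ≡ 3, 3 (mod 8); ε·ε+αω+βω = 1·1+-4·1+-6·1 ≡ 1  ⇒  (a,b)_2 = -1.
v=37: a=37^0·(≡3), b=37^1·(≡36) mod 37; (3|37)=+1, (36|37)=+1; (−1)^{0·1·18}·(+1)^1·(+1)^0 = +1.
v=∞: -85 < 0 and 200651 > 0  ⇒  (a,b)_∞ = +1.
v=19: a=19^2·(≡13), b=19^0·(≡7) mod 19; (13|19)=-1, (7|19)=+1; (−1)^{2·0·9}·(-1)^0·(+1)^2 = +1.
(-85, 200651 / ℚ) ramifies at {2, 29}: a division algebra.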